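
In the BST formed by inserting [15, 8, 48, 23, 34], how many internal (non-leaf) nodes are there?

Tree built from: [15, 8, 48, 23, 34]
Tree (level-order array): [15, 8, 48, None, None, 23, None, None, 34]
Rule: An internal node has at least one child.
Per-node child counts:
  node 15: 2 child(ren)
  node 8: 0 child(ren)
  node 48: 1 child(ren)
  node 23: 1 child(ren)
  node 34: 0 child(ren)
Matching nodes: [15, 48, 23]
Count of internal (non-leaf) nodes: 3


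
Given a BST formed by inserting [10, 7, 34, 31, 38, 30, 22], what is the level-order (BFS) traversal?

Tree insertion order: [10, 7, 34, 31, 38, 30, 22]
Tree (level-order array): [10, 7, 34, None, None, 31, 38, 30, None, None, None, 22]
BFS from the root, enqueuing left then right child of each popped node:
  queue [10] -> pop 10, enqueue [7, 34], visited so far: [10]
  queue [7, 34] -> pop 7, enqueue [none], visited so far: [10, 7]
  queue [34] -> pop 34, enqueue [31, 38], visited so far: [10, 7, 34]
  queue [31, 38] -> pop 31, enqueue [30], visited so far: [10, 7, 34, 31]
  queue [38, 30] -> pop 38, enqueue [none], visited so far: [10, 7, 34, 31, 38]
  queue [30] -> pop 30, enqueue [22], visited so far: [10, 7, 34, 31, 38, 30]
  queue [22] -> pop 22, enqueue [none], visited so far: [10, 7, 34, 31, 38, 30, 22]
Result: [10, 7, 34, 31, 38, 30, 22]


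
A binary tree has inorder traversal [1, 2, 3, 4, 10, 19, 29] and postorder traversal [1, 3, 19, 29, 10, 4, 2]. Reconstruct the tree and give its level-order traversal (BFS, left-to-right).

Inorder:   [1, 2, 3, 4, 10, 19, 29]
Postorder: [1, 3, 19, 29, 10, 4, 2]
Algorithm: postorder visits root last, so walk postorder right-to-left;
each value is the root of the current inorder slice — split it at that
value, recurse on the right subtree first, then the left.
Recursive splits:
  root=2; inorder splits into left=[1], right=[3, 4, 10, 19, 29]
  root=4; inorder splits into left=[3], right=[10, 19, 29]
  root=10; inorder splits into left=[], right=[19, 29]
  root=29; inorder splits into left=[19], right=[]
  root=19; inorder splits into left=[], right=[]
  root=3; inorder splits into left=[], right=[]
  root=1; inorder splits into left=[], right=[]
Reconstructed level-order: [2, 1, 4, 3, 10, 29, 19]


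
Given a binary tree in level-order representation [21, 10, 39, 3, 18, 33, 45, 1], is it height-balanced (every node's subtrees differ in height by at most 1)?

Tree (level-order array): [21, 10, 39, 3, 18, 33, 45, 1]
Definition: a tree is height-balanced if, at every node, |h(left) - h(right)| <= 1 (empty subtree has height -1).
Bottom-up per-node check:
  node 1: h_left=-1, h_right=-1, diff=0 [OK], height=0
  node 3: h_left=0, h_right=-1, diff=1 [OK], height=1
  node 18: h_left=-1, h_right=-1, diff=0 [OK], height=0
  node 10: h_left=1, h_right=0, diff=1 [OK], height=2
  node 33: h_left=-1, h_right=-1, diff=0 [OK], height=0
  node 45: h_left=-1, h_right=-1, diff=0 [OK], height=0
  node 39: h_left=0, h_right=0, diff=0 [OK], height=1
  node 21: h_left=2, h_right=1, diff=1 [OK], height=3
All nodes satisfy the balance condition.
Result: Balanced


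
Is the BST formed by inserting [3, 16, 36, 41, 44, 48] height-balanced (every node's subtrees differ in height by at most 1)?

Tree (level-order array): [3, None, 16, None, 36, None, 41, None, 44, None, 48]
Definition: a tree is height-balanced if, at every node, |h(left) - h(right)| <= 1 (empty subtree has height -1).
Bottom-up per-node check:
  node 48: h_left=-1, h_right=-1, diff=0 [OK], height=0
  node 44: h_left=-1, h_right=0, diff=1 [OK], height=1
  node 41: h_left=-1, h_right=1, diff=2 [FAIL (|-1-1|=2 > 1)], height=2
  node 36: h_left=-1, h_right=2, diff=3 [FAIL (|-1-2|=3 > 1)], height=3
  node 16: h_left=-1, h_right=3, diff=4 [FAIL (|-1-3|=4 > 1)], height=4
  node 3: h_left=-1, h_right=4, diff=5 [FAIL (|-1-4|=5 > 1)], height=5
Node 41 violates the condition: |-1 - 1| = 2 > 1.
Result: Not balanced


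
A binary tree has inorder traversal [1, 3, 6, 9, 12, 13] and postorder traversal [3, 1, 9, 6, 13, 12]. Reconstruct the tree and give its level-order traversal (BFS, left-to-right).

Inorder:   [1, 3, 6, 9, 12, 13]
Postorder: [3, 1, 9, 6, 13, 12]
Algorithm: postorder visits root last, so walk postorder right-to-left;
each value is the root of the current inorder slice — split it at that
value, recurse on the right subtree first, then the left.
Recursive splits:
  root=12; inorder splits into left=[1, 3, 6, 9], right=[13]
  root=13; inorder splits into left=[], right=[]
  root=6; inorder splits into left=[1, 3], right=[9]
  root=9; inorder splits into left=[], right=[]
  root=1; inorder splits into left=[], right=[3]
  root=3; inorder splits into left=[], right=[]
Reconstructed level-order: [12, 6, 13, 1, 9, 3]


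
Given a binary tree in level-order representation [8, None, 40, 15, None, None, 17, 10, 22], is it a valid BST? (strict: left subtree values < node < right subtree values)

Level-order array: [8, None, 40, 15, None, None, 17, 10, 22]
Validate using subtree bounds (lo, hi): at each node, require lo < value < hi,
then recurse left with hi=value and right with lo=value.
Preorder trace (stopping at first violation):
  at node 8 with bounds (-inf, +inf): OK
  at node 40 with bounds (8, +inf): OK
  at node 15 with bounds (8, 40): OK
  at node 17 with bounds (15, 40): OK
  at node 10 with bounds (15, 17): VIOLATION
Node 10 violates its bound: not (15 < 10 < 17).
Result: Not a valid BST


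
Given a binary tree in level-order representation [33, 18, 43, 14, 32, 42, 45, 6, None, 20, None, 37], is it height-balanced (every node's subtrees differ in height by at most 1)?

Tree (level-order array): [33, 18, 43, 14, 32, 42, 45, 6, None, 20, None, 37]
Definition: a tree is height-balanced if, at every node, |h(left) - h(right)| <= 1 (empty subtree has height -1).
Bottom-up per-node check:
  node 6: h_left=-1, h_right=-1, diff=0 [OK], height=0
  node 14: h_left=0, h_right=-1, diff=1 [OK], height=1
  node 20: h_left=-1, h_right=-1, diff=0 [OK], height=0
  node 32: h_left=0, h_right=-1, diff=1 [OK], height=1
  node 18: h_left=1, h_right=1, diff=0 [OK], height=2
  node 37: h_left=-1, h_right=-1, diff=0 [OK], height=0
  node 42: h_left=0, h_right=-1, diff=1 [OK], height=1
  node 45: h_left=-1, h_right=-1, diff=0 [OK], height=0
  node 43: h_left=1, h_right=0, diff=1 [OK], height=2
  node 33: h_left=2, h_right=2, diff=0 [OK], height=3
All nodes satisfy the balance condition.
Result: Balanced


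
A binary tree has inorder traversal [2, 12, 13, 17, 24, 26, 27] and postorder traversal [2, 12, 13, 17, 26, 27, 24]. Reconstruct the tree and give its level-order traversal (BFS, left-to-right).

Inorder:   [2, 12, 13, 17, 24, 26, 27]
Postorder: [2, 12, 13, 17, 26, 27, 24]
Algorithm: postorder visits root last, so walk postorder right-to-left;
each value is the root of the current inorder slice — split it at that
value, recurse on the right subtree first, then the left.
Recursive splits:
  root=24; inorder splits into left=[2, 12, 13, 17], right=[26, 27]
  root=27; inorder splits into left=[26], right=[]
  root=26; inorder splits into left=[], right=[]
  root=17; inorder splits into left=[2, 12, 13], right=[]
  root=13; inorder splits into left=[2, 12], right=[]
  root=12; inorder splits into left=[2], right=[]
  root=2; inorder splits into left=[], right=[]
Reconstructed level-order: [24, 17, 27, 13, 26, 12, 2]


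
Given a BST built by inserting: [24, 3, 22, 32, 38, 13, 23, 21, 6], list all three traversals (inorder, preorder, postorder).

Tree insertion order: [24, 3, 22, 32, 38, 13, 23, 21, 6]
Tree (level-order array): [24, 3, 32, None, 22, None, 38, 13, 23, None, None, 6, 21]
Inorder (L, root, R): [3, 6, 13, 21, 22, 23, 24, 32, 38]
Preorder (root, L, R): [24, 3, 22, 13, 6, 21, 23, 32, 38]
Postorder (L, R, root): [6, 21, 13, 23, 22, 3, 38, 32, 24]


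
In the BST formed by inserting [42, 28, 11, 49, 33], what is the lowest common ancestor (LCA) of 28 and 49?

Tree insertion order: [42, 28, 11, 49, 33]
Tree (level-order array): [42, 28, 49, 11, 33]
In a BST, the LCA of p=28, q=49 is the first node v on the
root-to-leaf path with p <= v <= q (go left if both < v, right if both > v).
Walk from root:
  at 42: 28 <= 42 <= 49, this is the LCA
LCA = 42


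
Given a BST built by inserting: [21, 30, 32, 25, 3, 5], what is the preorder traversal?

Tree insertion order: [21, 30, 32, 25, 3, 5]
Tree (level-order array): [21, 3, 30, None, 5, 25, 32]
Preorder traversal: [21, 3, 5, 30, 25, 32]


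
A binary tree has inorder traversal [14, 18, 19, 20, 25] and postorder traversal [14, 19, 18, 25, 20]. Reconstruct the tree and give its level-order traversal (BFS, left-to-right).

Inorder:   [14, 18, 19, 20, 25]
Postorder: [14, 19, 18, 25, 20]
Algorithm: postorder visits root last, so walk postorder right-to-left;
each value is the root of the current inorder slice — split it at that
value, recurse on the right subtree first, then the left.
Recursive splits:
  root=20; inorder splits into left=[14, 18, 19], right=[25]
  root=25; inorder splits into left=[], right=[]
  root=18; inorder splits into left=[14], right=[19]
  root=19; inorder splits into left=[], right=[]
  root=14; inorder splits into left=[], right=[]
Reconstructed level-order: [20, 18, 25, 14, 19]


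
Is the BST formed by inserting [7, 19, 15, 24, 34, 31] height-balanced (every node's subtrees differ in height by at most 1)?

Tree (level-order array): [7, None, 19, 15, 24, None, None, None, 34, 31]
Definition: a tree is height-balanced if, at every node, |h(left) - h(right)| <= 1 (empty subtree has height -1).
Bottom-up per-node check:
  node 15: h_left=-1, h_right=-1, diff=0 [OK], height=0
  node 31: h_left=-1, h_right=-1, diff=0 [OK], height=0
  node 34: h_left=0, h_right=-1, diff=1 [OK], height=1
  node 24: h_left=-1, h_right=1, diff=2 [FAIL (|-1-1|=2 > 1)], height=2
  node 19: h_left=0, h_right=2, diff=2 [FAIL (|0-2|=2 > 1)], height=3
  node 7: h_left=-1, h_right=3, diff=4 [FAIL (|-1-3|=4 > 1)], height=4
Node 24 violates the condition: |-1 - 1| = 2 > 1.
Result: Not balanced


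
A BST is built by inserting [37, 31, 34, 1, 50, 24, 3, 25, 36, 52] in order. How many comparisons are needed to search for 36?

Search path for 36: 37 -> 31 -> 34 -> 36
Found: True
Comparisons: 4


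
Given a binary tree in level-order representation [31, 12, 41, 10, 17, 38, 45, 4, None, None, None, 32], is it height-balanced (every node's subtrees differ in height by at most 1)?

Tree (level-order array): [31, 12, 41, 10, 17, 38, 45, 4, None, None, None, 32]
Definition: a tree is height-balanced if, at every node, |h(left) - h(right)| <= 1 (empty subtree has height -1).
Bottom-up per-node check:
  node 4: h_left=-1, h_right=-1, diff=0 [OK], height=0
  node 10: h_left=0, h_right=-1, diff=1 [OK], height=1
  node 17: h_left=-1, h_right=-1, diff=0 [OK], height=0
  node 12: h_left=1, h_right=0, diff=1 [OK], height=2
  node 32: h_left=-1, h_right=-1, diff=0 [OK], height=0
  node 38: h_left=0, h_right=-1, diff=1 [OK], height=1
  node 45: h_left=-1, h_right=-1, diff=0 [OK], height=0
  node 41: h_left=1, h_right=0, diff=1 [OK], height=2
  node 31: h_left=2, h_right=2, diff=0 [OK], height=3
All nodes satisfy the balance condition.
Result: Balanced


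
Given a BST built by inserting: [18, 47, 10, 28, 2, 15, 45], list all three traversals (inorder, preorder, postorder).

Tree insertion order: [18, 47, 10, 28, 2, 15, 45]
Tree (level-order array): [18, 10, 47, 2, 15, 28, None, None, None, None, None, None, 45]
Inorder (L, root, R): [2, 10, 15, 18, 28, 45, 47]
Preorder (root, L, R): [18, 10, 2, 15, 47, 28, 45]
Postorder (L, R, root): [2, 15, 10, 45, 28, 47, 18]


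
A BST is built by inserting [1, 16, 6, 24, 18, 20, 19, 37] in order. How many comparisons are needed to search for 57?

Search path for 57: 1 -> 16 -> 24 -> 37
Found: False
Comparisons: 4


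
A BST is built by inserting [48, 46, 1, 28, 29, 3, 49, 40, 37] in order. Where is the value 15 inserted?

Starting tree (level order): [48, 46, 49, 1, None, None, None, None, 28, 3, 29, None, None, None, 40, 37]
Insertion path: 48 -> 46 -> 1 -> 28 -> 3
Result: insert 15 as right child of 3
Final tree (level order): [48, 46, 49, 1, None, None, None, None, 28, 3, 29, None, 15, None, 40, None, None, 37]


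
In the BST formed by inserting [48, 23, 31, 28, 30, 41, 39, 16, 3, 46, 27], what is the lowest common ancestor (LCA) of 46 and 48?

Tree insertion order: [48, 23, 31, 28, 30, 41, 39, 16, 3, 46, 27]
Tree (level-order array): [48, 23, None, 16, 31, 3, None, 28, 41, None, None, 27, 30, 39, 46]
In a BST, the LCA of p=46, q=48 is the first node v on the
root-to-leaf path with p <= v <= q (go left if both < v, right if both > v).
Walk from root:
  at 48: 46 <= 48 <= 48, this is the LCA
LCA = 48


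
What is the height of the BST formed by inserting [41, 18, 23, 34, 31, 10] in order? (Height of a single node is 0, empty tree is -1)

Insertion order: [41, 18, 23, 34, 31, 10]
Tree (level-order array): [41, 18, None, 10, 23, None, None, None, 34, 31]
Compute height bottom-up (empty subtree = -1):
  height(10) = 1 + max(-1, -1) = 0
  height(31) = 1 + max(-1, -1) = 0
  height(34) = 1 + max(0, -1) = 1
  height(23) = 1 + max(-1, 1) = 2
  height(18) = 1 + max(0, 2) = 3
  height(41) = 1 + max(3, -1) = 4
Height = 4


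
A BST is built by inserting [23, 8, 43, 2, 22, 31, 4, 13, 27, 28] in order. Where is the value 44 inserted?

Starting tree (level order): [23, 8, 43, 2, 22, 31, None, None, 4, 13, None, 27, None, None, None, None, None, None, 28]
Insertion path: 23 -> 43
Result: insert 44 as right child of 43
Final tree (level order): [23, 8, 43, 2, 22, 31, 44, None, 4, 13, None, 27, None, None, None, None, None, None, None, None, 28]


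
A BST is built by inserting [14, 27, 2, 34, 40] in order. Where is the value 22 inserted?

Starting tree (level order): [14, 2, 27, None, None, None, 34, None, 40]
Insertion path: 14 -> 27
Result: insert 22 as left child of 27
Final tree (level order): [14, 2, 27, None, None, 22, 34, None, None, None, 40]


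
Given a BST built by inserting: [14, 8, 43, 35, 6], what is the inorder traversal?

Tree insertion order: [14, 8, 43, 35, 6]
Tree (level-order array): [14, 8, 43, 6, None, 35]
Inorder traversal: [6, 8, 14, 35, 43]


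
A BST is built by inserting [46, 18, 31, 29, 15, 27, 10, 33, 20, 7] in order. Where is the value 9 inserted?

Starting tree (level order): [46, 18, None, 15, 31, 10, None, 29, 33, 7, None, 27, None, None, None, None, None, 20]
Insertion path: 46 -> 18 -> 15 -> 10 -> 7
Result: insert 9 as right child of 7
Final tree (level order): [46, 18, None, 15, 31, 10, None, 29, 33, 7, None, 27, None, None, None, None, 9, 20]


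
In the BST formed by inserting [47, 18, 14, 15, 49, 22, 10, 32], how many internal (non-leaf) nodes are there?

Tree built from: [47, 18, 14, 15, 49, 22, 10, 32]
Tree (level-order array): [47, 18, 49, 14, 22, None, None, 10, 15, None, 32]
Rule: An internal node has at least one child.
Per-node child counts:
  node 47: 2 child(ren)
  node 18: 2 child(ren)
  node 14: 2 child(ren)
  node 10: 0 child(ren)
  node 15: 0 child(ren)
  node 22: 1 child(ren)
  node 32: 0 child(ren)
  node 49: 0 child(ren)
Matching nodes: [47, 18, 14, 22]
Count of internal (non-leaf) nodes: 4


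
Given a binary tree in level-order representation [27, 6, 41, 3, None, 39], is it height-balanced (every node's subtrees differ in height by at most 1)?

Tree (level-order array): [27, 6, 41, 3, None, 39]
Definition: a tree is height-balanced if, at every node, |h(left) - h(right)| <= 1 (empty subtree has height -1).
Bottom-up per-node check:
  node 3: h_left=-1, h_right=-1, diff=0 [OK], height=0
  node 6: h_left=0, h_right=-1, diff=1 [OK], height=1
  node 39: h_left=-1, h_right=-1, diff=0 [OK], height=0
  node 41: h_left=0, h_right=-1, diff=1 [OK], height=1
  node 27: h_left=1, h_right=1, diff=0 [OK], height=2
All nodes satisfy the balance condition.
Result: Balanced


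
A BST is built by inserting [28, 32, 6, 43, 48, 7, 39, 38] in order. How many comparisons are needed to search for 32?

Search path for 32: 28 -> 32
Found: True
Comparisons: 2


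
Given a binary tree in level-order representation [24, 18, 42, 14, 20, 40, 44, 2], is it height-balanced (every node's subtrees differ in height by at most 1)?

Tree (level-order array): [24, 18, 42, 14, 20, 40, 44, 2]
Definition: a tree is height-balanced if, at every node, |h(left) - h(right)| <= 1 (empty subtree has height -1).
Bottom-up per-node check:
  node 2: h_left=-1, h_right=-1, diff=0 [OK], height=0
  node 14: h_left=0, h_right=-1, diff=1 [OK], height=1
  node 20: h_left=-1, h_right=-1, diff=0 [OK], height=0
  node 18: h_left=1, h_right=0, diff=1 [OK], height=2
  node 40: h_left=-1, h_right=-1, diff=0 [OK], height=0
  node 44: h_left=-1, h_right=-1, diff=0 [OK], height=0
  node 42: h_left=0, h_right=0, diff=0 [OK], height=1
  node 24: h_left=2, h_right=1, diff=1 [OK], height=3
All nodes satisfy the balance condition.
Result: Balanced


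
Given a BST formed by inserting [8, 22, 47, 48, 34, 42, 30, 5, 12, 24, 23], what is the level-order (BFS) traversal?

Tree insertion order: [8, 22, 47, 48, 34, 42, 30, 5, 12, 24, 23]
Tree (level-order array): [8, 5, 22, None, None, 12, 47, None, None, 34, 48, 30, 42, None, None, 24, None, None, None, 23]
BFS from the root, enqueuing left then right child of each popped node:
  queue [8] -> pop 8, enqueue [5, 22], visited so far: [8]
  queue [5, 22] -> pop 5, enqueue [none], visited so far: [8, 5]
  queue [22] -> pop 22, enqueue [12, 47], visited so far: [8, 5, 22]
  queue [12, 47] -> pop 12, enqueue [none], visited so far: [8, 5, 22, 12]
  queue [47] -> pop 47, enqueue [34, 48], visited so far: [8, 5, 22, 12, 47]
  queue [34, 48] -> pop 34, enqueue [30, 42], visited so far: [8, 5, 22, 12, 47, 34]
  queue [48, 30, 42] -> pop 48, enqueue [none], visited so far: [8, 5, 22, 12, 47, 34, 48]
  queue [30, 42] -> pop 30, enqueue [24], visited so far: [8, 5, 22, 12, 47, 34, 48, 30]
  queue [42, 24] -> pop 42, enqueue [none], visited so far: [8, 5, 22, 12, 47, 34, 48, 30, 42]
  queue [24] -> pop 24, enqueue [23], visited so far: [8, 5, 22, 12, 47, 34, 48, 30, 42, 24]
  queue [23] -> pop 23, enqueue [none], visited so far: [8, 5, 22, 12, 47, 34, 48, 30, 42, 24, 23]
Result: [8, 5, 22, 12, 47, 34, 48, 30, 42, 24, 23]


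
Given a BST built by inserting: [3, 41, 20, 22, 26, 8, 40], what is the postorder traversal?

Tree insertion order: [3, 41, 20, 22, 26, 8, 40]
Tree (level-order array): [3, None, 41, 20, None, 8, 22, None, None, None, 26, None, 40]
Postorder traversal: [8, 40, 26, 22, 20, 41, 3]


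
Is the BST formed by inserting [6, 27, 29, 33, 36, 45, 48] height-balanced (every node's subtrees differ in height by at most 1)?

Tree (level-order array): [6, None, 27, None, 29, None, 33, None, 36, None, 45, None, 48]
Definition: a tree is height-balanced if, at every node, |h(left) - h(right)| <= 1 (empty subtree has height -1).
Bottom-up per-node check:
  node 48: h_left=-1, h_right=-1, diff=0 [OK], height=0
  node 45: h_left=-1, h_right=0, diff=1 [OK], height=1
  node 36: h_left=-1, h_right=1, diff=2 [FAIL (|-1-1|=2 > 1)], height=2
  node 33: h_left=-1, h_right=2, diff=3 [FAIL (|-1-2|=3 > 1)], height=3
  node 29: h_left=-1, h_right=3, diff=4 [FAIL (|-1-3|=4 > 1)], height=4
  node 27: h_left=-1, h_right=4, diff=5 [FAIL (|-1-4|=5 > 1)], height=5
  node 6: h_left=-1, h_right=5, diff=6 [FAIL (|-1-5|=6 > 1)], height=6
Node 36 violates the condition: |-1 - 1| = 2 > 1.
Result: Not balanced


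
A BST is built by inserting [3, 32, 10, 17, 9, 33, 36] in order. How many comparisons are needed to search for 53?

Search path for 53: 3 -> 32 -> 33 -> 36
Found: False
Comparisons: 4


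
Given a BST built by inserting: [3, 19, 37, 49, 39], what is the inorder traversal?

Tree insertion order: [3, 19, 37, 49, 39]
Tree (level-order array): [3, None, 19, None, 37, None, 49, 39]
Inorder traversal: [3, 19, 37, 39, 49]


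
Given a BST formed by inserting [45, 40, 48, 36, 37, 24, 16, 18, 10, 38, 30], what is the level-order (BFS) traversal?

Tree insertion order: [45, 40, 48, 36, 37, 24, 16, 18, 10, 38, 30]
Tree (level-order array): [45, 40, 48, 36, None, None, None, 24, 37, 16, 30, None, 38, 10, 18]
BFS from the root, enqueuing left then right child of each popped node:
  queue [45] -> pop 45, enqueue [40, 48], visited so far: [45]
  queue [40, 48] -> pop 40, enqueue [36], visited so far: [45, 40]
  queue [48, 36] -> pop 48, enqueue [none], visited so far: [45, 40, 48]
  queue [36] -> pop 36, enqueue [24, 37], visited so far: [45, 40, 48, 36]
  queue [24, 37] -> pop 24, enqueue [16, 30], visited so far: [45, 40, 48, 36, 24]
  queue [37, 16, 30] -> pop 37, enqueue [38], visited so far: [45, 40, 48, 36, 24, 37]
  queue [16, 30, 38] -> pop 16, enqueue [10, 18], visited so far: [45, 40, 48, 36, 24, 37, 16]
  queue [30, 38, 10, 18] -> pop 30, enqueue [none], visited so far: [45, 40, 48, 36, 24, 37, 16, 30]
  queue [38, 10, 18] -> pop 38, enqueue [none], visited so far: [45, 40, 48, 36, 24, 37, 16, 30, 38]
  queue [10, 18] -> pop 10, enqueue [none], visited so far: [45, 40, 48, 36, 24, 37, 16, 30, 38, 10]
  queue [18] -> pop 18, enqueue [none], visited so far: [45, 40, 48, 36, 24, 37, 16, 30, 38, 10, 18]
Result: [45, 40, 48, 36, 24, 37, 16, 30, 38, 10, 18]


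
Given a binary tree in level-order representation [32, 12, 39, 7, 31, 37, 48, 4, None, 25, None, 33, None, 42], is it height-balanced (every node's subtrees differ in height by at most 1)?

Tree (level-order array): [32, 12, 39, 7, 31, 37, 48, 4, None, 25, None, 33, None, 42]
Definition: a tree is height-balanced if, at every node, |h(left) - h(right)| <= 1 (empty subtree has height -1).
Bottom-up per-node check:
  node 4: h_left=-1, h_right=-1, diff=0 [OK], height=0
  node 7: h_left=0, h_right=-1, diff=1 [OK], height=1
  node 25: h_left=-1, h_right=-1, diff=0 [OK], height=0
  node 31: h_left=0, h_right=-1, diff=1 [OK], height=1
  node 12: h_left=1, h_right=1, diff=0 [OK], height=2
  node 33: h_left=-1, h_right=-1, diff=0 [OK], height=0
  node 37: h_left=0, h_right=-1, diff=1 [OK], height=1
  node 42: h_left=-1, h_right=-1, diff=0 [OK], height=0
  node 48: h_left=0, h_right=-1, diff=1 [OK], height=1
  node 39: h_left=1, h_right=1, diff=0 [OK], height=2
  node 32: h_left=2, h_right=2, diff=0 [OK], height=3
All nodes satisfy the balance condition.
Result: Balanced


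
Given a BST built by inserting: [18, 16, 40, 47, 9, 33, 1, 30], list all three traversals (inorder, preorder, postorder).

Tree insertion order: [18, 16, 40, 47, 9, 33, 1, 30]
Tree (level-order array): [18, 16, 40, 9, None, 33, 47, 1, None, 30]
Inorder (L, root, R): [1, 9, 16, 18, 30, 33, 40, 47]
Preorder (root, L, R): [18, 16, 9, 1, 40, 33, 30, 47]
Postorder (L, R, root): [1, 9, 16, 30, 33, 47, 40, 18]


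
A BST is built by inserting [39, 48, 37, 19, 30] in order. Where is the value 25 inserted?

Starting tree (level order): [39, 37, 48, 19, None, None, None, None, 30]
Insertion path: 39 -> 37 -> 19 -> 30
Result: insert 25 as left child of 30
Final tree (level order): [39, 37, 48, 19, None, None, None, None, 30, 25]


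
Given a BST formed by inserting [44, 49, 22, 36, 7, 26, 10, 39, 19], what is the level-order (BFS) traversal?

Tree insertion order: [44, 49, 22, 36, 7, 26, 10, 39, 19]
Tree (level-order array): [44, 22, 49, 7, 36, None, None, None, 10, 26, 39, None, 19]
BFS from the root, enqueuing left then right child of each popped node:
  queue [44] -> pop 44, enqueue [22, 49], visited so far: [44]
  queue [22, 49] -> pop 22, enqueue [7, 36], visited so far: [44, 22]
  queue [49, 7, 36] -> pop 49, enqueue [none], visited so far: [44, 22, 49]
  queue [7, 36] -> pop 7, enqueue [10], visited so far: [44, 22, 49, 7]
  queue [36, 10] -> pop 36, enqueue [26, 39], visited so far: [44, 22, 49, 7, 36]
  queue [10, 26, 39] -> pop 10, enqueue [19], visited so far: [44, 22, 49, 7, 36, 10]
  queue [26, 39, 19] -> pop 26, enqueue [none], visited so far: [44, 22, 49, 7, 36, 10, 26]
  queue [39, 19] -> pop 39, enqueue [none], visited so far: [44, 22, 49, 7, 36, 10, 26, 39]
  queue [19] -> pop 19, enqueue [none], visited so far: [44, 22, 49, 7, 36, 10, 26, 39, 19]
Result: [44, 22, 49, 7, 36, 10, 26, 39, 19]


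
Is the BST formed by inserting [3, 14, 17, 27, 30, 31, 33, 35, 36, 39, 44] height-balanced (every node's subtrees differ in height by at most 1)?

Tree (level-order array): [3, None, 14, None, 17, None, 27, None, 30, None, 31, None, 33, None, 35, None, 36, None, 39, None, 44]
Definition: a tree is height-balanced if, at every node, |h(left) - h(right)| <= 1 (empty subtree has height -1).
Bottom-up per-node check:
  node 44: h_left=-1, h_right=-1, diff=0 [OK], height=0
  node 39: h_left=-1, h_right=0, diff=1 [OK], height=1
  node 36: h_left=-1, h_right=1, diff=2 [FAIL (|-1-1|=2 > 1)], height=2
  node 35: h_left=-1, h_right=2, diff=3 [FAIL (|-1-2|=3 > 1)], height=3
  node 33: h_left=-1, h_right=3, diff=4 [FAIL (|-1-3|=4 > 1)], height=4
  node 31: h_left=-1, h_right=4, diff=5 [FAIL (|-1-4|=5 > 1)], height=5
  node 30: h_left=-1, h_right=5, diff=6 [FAIL (|-1-5|=6 > 1)], height=6
  node 27: h_left=-1, h_right=6, diff=7 [FAIL (|-1-6|=7 > 1)], height=7
  node 17: h_left=-1, h_right=7, diff=8 [FAIL (|-1-7|=8 > 1)], height=8
  node 14: h_left=-1, h_right=8, diff=9 [FAIL (|-1-8|=9 > 1)], height=9
  node 3: h_left=-1, h_right=9, diff=10 [FAIL (|-1-9|=10 > 1)], height=10
Node 36 violates the condition: |-1 - 1| = 2 > 1.
Result: Not balanced


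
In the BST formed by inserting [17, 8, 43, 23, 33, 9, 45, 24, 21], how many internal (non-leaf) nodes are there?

Tree built from: [17, 8, 43, 23, 33, 9, 45, 24, 21]
Tree (level-order array): [17, 8, 43, None, 9, 23, 45, None, None, 21, 33, None, None, None, None, 24]
Rule: An internal node has at least one child.
Per-node child counts:
  node 17: 2 child(ren)
  node 8: 1 child(ren)
  node 9: 0 child(ren)
  node 43: 2 child(ren)
  node 23: 2 child(ren)
  node 21: 0 child(ren)
  node 33: 1 child(ren)
  node 24: 0 child(ren)
  node 45: 0 child(ren)
Matching nodes: [17, 8, 43, 23, 33]
Count of internal (non-leaf) nodes: 5


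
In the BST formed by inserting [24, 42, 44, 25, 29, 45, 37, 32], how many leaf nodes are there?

Tree built from: [24, 42, 44, 25, 29, 45, 37, 32]
Tree (level-order array): [24, None, 42, 25, 44, None, 29, None, 45, None, 37, None, None, 32]
Rule: A leaf has 0 children.
Per-node child counts:
  node 24: 1 child(ren)
  node 42: 2 child(ren)
  node 25: 1 child(ren)
  node 29: 1 child(ren)
  node 37: 1 child(ren)
  node 32: 0 child(ren)
  node 44: 1 child(ren)
  node 45: 0 child(ren)
Matching nodes: [32, 45]
Count of leaf nodes: 2


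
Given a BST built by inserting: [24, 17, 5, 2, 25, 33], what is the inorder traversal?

Tree insertion order: [24, 17, 5, 2, 25, 33]
Tree (level-order array): [24, 17, 25, 5, None, None, 33, 2]
Inorder traversal: [2, 5, 17, 24, 25, 33]


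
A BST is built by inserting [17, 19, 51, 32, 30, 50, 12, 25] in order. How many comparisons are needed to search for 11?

Search path for 11: 17 -> 12
Found: False
Comparisons: 2


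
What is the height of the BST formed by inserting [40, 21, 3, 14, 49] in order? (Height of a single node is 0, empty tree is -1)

Insertion order: [40, 21, 3, 14, 49]
Tree (level-order array): [40, 21, 49, 3, None, None, None, None, 14]
Compute height bottom-up (empty subtree = -1):
  height(14) = 1 + max(-1, -1) = 0
  height(3) = 1 + max(-1, 0) = 1
  height(21) = 1 + max(1, -1) = 2
  height(49) = 1 + max(-1, -1) = 0
  height(40) = 1 + max(2, 0) = 3
Height = 3


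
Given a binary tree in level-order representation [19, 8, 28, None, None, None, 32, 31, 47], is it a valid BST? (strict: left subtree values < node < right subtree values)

Level-order array: [19, 8, 28, None, None, None, 32, 31, 47]
Validate using subtree bounds (lo, hi): at each node, require lo < value < hi,
then recurse left with hi=value and right with lo=value.
Preorder trace (stopping at first violation):
  at node 19 with bounds (-inf, +inf): OK
  at node 8 with bounds (-inf, 19): OK
  at node 28 with bounds (19, +inf): OK
  at node 32 with bounds (28, +inf): OK
  at node 31 with bounds (28, 32): OK
  at node 47 with bounds (32, +inf): OK
No violation found at any node.
Result: Valid BST


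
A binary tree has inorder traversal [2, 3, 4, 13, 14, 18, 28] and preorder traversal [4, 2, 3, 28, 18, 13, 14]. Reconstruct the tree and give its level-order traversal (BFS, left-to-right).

Inorder:  [2, 3, 4, 13, 14, 18, 28]
Preorder: [4, 2, 3, 28, 18, 13, 14]
Algorithm: preorder visits root first, so consume preorder in order;
for each root, split the current inorder slice at that value into
left-subtree inorder and right-subtree inorder, then recurse.
Recursive splits:
  root=4; inorder splits into left=[2, 3], right=[13, 14, 18, 28]
  root=2; inorder splits into left=[], right=[3]
  root=3; inorder splits into left=[], right=[]
  root=28; inorder splits into left=[13, 14, 18], right=[]
  root=18; inorder splits into left=[13, 14], right=[]
  root=13; inorder splits into left=[], right=[14]
  root=14; inorder splits into left=[], right=[]
Reconstructed level-order: [4, 2, 28, 3, 18, 13, 14]


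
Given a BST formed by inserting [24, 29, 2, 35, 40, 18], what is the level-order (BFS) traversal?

Tree insertion order: [24, 29, 2, 35, 40, 18]
Tree (level-order array): [24, 2, 29, None, 18, None, 35, None, None, None, 40]
BFS from the root, enqueuing left then right child of each popped node:
  queue [24] -> pop 24, enqueue [2, 29], visited so far: [24]
  queue [2, 29] -> pop 2, enqueue [18], visited so far: [24, 2]
  queue [29, 18] -> pop 29, enqueue [35], visited so far: [24, 2, 29]
  queue [18, 35] -> pop 18, enqueue [none], visited so far: [24, 2, 29, 18]
  queue [35] -> pop 35, enqueue [40], visited so far: [24, 2, 29, 18, 35]
  queue [40] -> pop 40, enqueue [none], visited so far: [24, 2, 29, 18, 35, 40]
Result: [24, 2, 29, 18, 35, 40]


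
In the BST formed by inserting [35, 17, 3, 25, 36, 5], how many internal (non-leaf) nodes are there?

Tree built from: [35, 17, 3, 25, 36, 5]
Tree (level-order array): [35, 17, 36, 3, 25, None, None, None, 5]
Rule: An internal node has at least one child.
Per-node child counts:
  node 35: 2 child(ren)
  node 17: 2 child(ren)
  node 3: 1 child(ren)
  node 5: 0 child(ren)
  node 25: 0 child(ren)
  node 36: 0 child(ren)
Matching nodes: [35, 17, 3]
Count of internal (non-leaf) nodes: 3


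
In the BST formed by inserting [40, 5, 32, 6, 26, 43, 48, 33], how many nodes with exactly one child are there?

Tree built from: [40, 5, 32, 6, 26, 43, 48, 33]
Tree (level-order array): [40, 5, 43, None, 32, None, 48, 6, 33, None, None, None, 26]
Rule: These are nodes with exactly 1 non-null child.
Per-node child counts:
  node 40: 2 child(ren)
  node 5: 1 child(ren)
  node 32: 2 child(ren)
  node 6: 1 child(ren)
  node 26: 0 child(ren)
  node 33: 0 child(ren)
  node 43: 1 child(ren)
  node 48: 0 child(ren)
Matching nodes: [5, 6, 43]
Count of nodes with exactly one child: 3


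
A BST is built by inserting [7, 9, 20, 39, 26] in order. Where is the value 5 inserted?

Starting tree (level order): [7, None, 9, None, 20, None, 39, 26]
Insertion path: 7
Result: insert 5 as left child of 7
Final tree (level order): [7, 5, 9, None, None, None, 20, None, 39, 26]


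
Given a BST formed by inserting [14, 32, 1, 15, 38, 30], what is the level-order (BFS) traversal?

Tree insertion order: [14, 32, 1, 15, 38, 30]
Tree (level-order array): [14, 1, 32, None, None, 15, 38, None, 30]
BFS from the root, enqueuing left then right child of each popped node:
  queue [14] -> pop 14, enqueue [1, 32], visited so far: [14]
  queue [1, 32] -> pop 1, enqueue [none], visited so far: [14, 1]
  queue [32] -> pop 32, enqueue [15, 38], visited so far: [14, 1, 32]
  queue [15, 38] -> pop 15, enqueue [30], visited so far: [14, 1, 32, 15]
  queue [38, 30] -> pop 38, enqueue [none], visited so far: [14, 1, 32, 15, 38]
  queue [30] -> pop 30, enqueue [none], visited so far: [14, 1, 32, 15, 38, 30]
Result: [14, 1, 32, 15, 38, 30]


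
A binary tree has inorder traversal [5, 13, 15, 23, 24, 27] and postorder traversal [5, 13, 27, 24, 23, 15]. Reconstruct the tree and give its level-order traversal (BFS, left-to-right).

Inorder:   [5, 13, 15, 23, 24, 27]
Postorder: [5, 13, 27, 24, 23, 15]
Algorithm: postorder visits root last, so walk postorder right-to-left;
each value is the root of the current inorder slice — split it at that
value, recurse on the right subtree first, then the left.
Recursive splits:
  root=15; inorder splits into left=[5, 13], right=[23, 24, 27]
  root=23; inorder splits into left=[], right=[24, 27]
  root=24; inorder splits into left=[], right=[27]
  root=27; inorder splits into left=[], right=[]
  root=13; inorder splits into left=[5], right=[]
  root=5; inorder splits into left=[], right=[]
Reconstructed level-order: [15, 13, 23, 5, 24, 27]


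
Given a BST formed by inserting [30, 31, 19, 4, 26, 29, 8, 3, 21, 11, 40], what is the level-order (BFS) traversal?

Tree insertion order: [30, 31, 19, 4, 26, 29, 8, 3, 21, 11, 40]
Tree (level-order array): [30, 19, 31, 4, 26, None, 40, 3, 8, 21, 29, None, None, None, None, None, 11]
BFS from the root, enqueuing left then right child of each popped node:
  queue [30] -> pop 30, enqueue [19, 31], visited so far: [30]
  queue [19, 31] -> pop 19, enqueue [4, 26], visited so far: [30, 19]
  queue [31, 4, 26] -> pop 31, enqueue [40], visited so far: [30, 19, 31]
  queue [4, 26, 40] -> pop 4, enqueue [3, 8], visited so far: [30, 19, 31, 4]
  queue [26, 40, 3, 8] -> pop 26, enqueue [21, 29], visited so far: [30, 19, 31, 4, 26]
  queue [40, 3, 8, 21, 29] -> pop 40, enqueue [none], visited so far: [30, 19, 31, 4, 26, 40]
  queue [3, 8, 21, 29] -> pop 3, enqueue [none], visited so far: [30, 19, 31, 4, 26, 40, 3]
  queue [8, 21, 29] -> pop 8, enqueue [11], visited so far: [30, 19, 31, 4, 26, 40, 3, 8]
  queue [21, 29, 11] -> pop 21, enqueue [none], visited so far: [30, 19, 31, 4, 26, 40, 3, 8, 21]
  queue [29, 11] -> pop 29, enqueue [none], visited so far: [30, 19, 31, 4, 26, 40, 3, 8, 21, 29]
  queue [11] -> pop 11, enqueue [none], visited so far: [30, 19, 31, 4, 26, 40, 3, 8, 21, 29, 11]
Result: [30, 19, 31, 4, 26, 40, 3, 8, 21, 29, 11]


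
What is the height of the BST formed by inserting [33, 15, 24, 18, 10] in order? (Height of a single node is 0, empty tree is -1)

Insertion order: [33, 15, 24, 18, 10]
Tree (level-order array): [33, 15, None, 10, 24, None, None, 18]
Compute height bottom-up (empty subtree = -1):
  height(10) = 1 + max(-1, -1) = 0
  height(18) = 1 + max(-1, -1) = 0
  height(24) = 1 + max(0, -1) = 1
  height(15) = 1 + max(0, 1) = 2
  height(33) = 1 + max(2, -1) = 3
Height = 3


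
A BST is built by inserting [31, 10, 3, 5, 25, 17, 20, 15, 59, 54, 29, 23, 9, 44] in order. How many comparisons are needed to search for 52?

Search path for 52: 31 -> 59 -> 54 -> 44
Found: False
Comparisons: 4


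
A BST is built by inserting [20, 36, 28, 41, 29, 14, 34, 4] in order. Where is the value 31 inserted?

Starting tree (level order): [20, 14, 36, 4, None, 28, 41, None, None, None, 29, None, None, None, 34]
Insertion path: 20 -> 36 -> 28 -> 29 -> 34
Result: insert 31 as left child of 34
Final tree (level order): [20, 14, 36, 4, None, 28, 41, None, None, None, 29, None, None, None, 34, 31]


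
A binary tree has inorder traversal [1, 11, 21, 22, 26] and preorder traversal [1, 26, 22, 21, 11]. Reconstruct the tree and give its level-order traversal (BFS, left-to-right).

Inorder:  [1, 11, 21, 22, 26]
Preorder: [1, 26, 22, 21, 11]
Algorithm: preorder visits root first, so consume preorder in order;
for each root, split the current inorder slice at that value into
left-subtree inorder and right-subtree inorder, then recurse.
Recursive splits:
  root=1; inorder splits into left=[], right=[11, 21, 22, 26]
  root=26; inorder splits into left=[11, 21, 22], right=[]
  root=22; inorder splits into left=[11, 21], right=[]
  root=21; inorder splits into left=[11], right=[]
  root=11; inorder splits into left=[], right=[]
Reconstructed level-order: [1, 26, 22, 21, 11]


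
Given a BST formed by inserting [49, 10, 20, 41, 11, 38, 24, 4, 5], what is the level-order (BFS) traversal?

Tree insertion order: [49, 10, 20, 41, 11, 38, 24, 4, 5]
Tree (level-order array): [49, 10, None, 4, 20, None, 5, 11, 41, None, None, None, None, 38, None, 24]
BFS from the root, enqueuing left then right child of each popped node:
  queue [49] -> pop 49, enqueue [10], visited so far: [49]
  queue [10] -> pop 10, enqueue [4, 20], visited so far: [49, 10]
  queue [4, 20] -> pop 4, enqueue [5], visited so far: [49, 10, 4]
  queue [20, 5] -> pop 20, enqueue [11, 41], visited so far: [49, 10, 4, 20]
  queue [5, 11, 41] -> pop 5, enqueue [none], visited so far: [49, 10, 4, 20, 5]
  queue [11, 41] -> pop 11, enqueue [none], visited so far: [49, 10, 4, 20, 5, 11]
  queue [41] -> pop 41, enqueue [38], visited so far: [49, 10, 4, 20, 5, 11, 41]
  queue [38] -> pop 38, enqueue [24], visited so far: [49, 10, 4, 20, 5, 11, 41, 38]
  queue [24] -> pop 24, enqueue [none], visited so far: [49, 10, 4, 20, 5, 11, 41, 38, 24]
Result: [49, 10, 4, 20, 5, 11, 41, 38, 24]


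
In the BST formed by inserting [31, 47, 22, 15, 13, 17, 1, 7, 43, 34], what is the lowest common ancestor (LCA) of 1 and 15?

Tree insertion order: [31, 47, 22, 15, 13, 17, 1, 7, 43, 34]
Tree (level-order array): [31, 22, 47, 15, None, 43, None, 13, 17, 34, None, 1, None, None, None, None, None, None, 7]
In a BST, the LCA of p=1, q=15 is the first node v on the
root-to-leaf path with p <= v <= q (go left if both < v, right if both > v).
Walk from root:
  at 31: both 1 and 15 < 31, go left
  at 22: both 1 and 15 < 22, go left
  at 15: 1 <= 15 <= 15, this is the LCA
LCA = 15


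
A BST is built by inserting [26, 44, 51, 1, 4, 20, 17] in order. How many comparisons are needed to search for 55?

Search path for 55: 26 -> 44 -> 51
Found: False
Comparisons: 3


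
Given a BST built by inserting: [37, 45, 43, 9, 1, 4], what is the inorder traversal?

Tree insertion order: [37, 45, 43, 9, 1, 4]
Tree (level-order array): [37, 9, 45, 1, None, 43, None, None, 4]
Inorder traversal: [1, 4, 9, 37, 43, 45]


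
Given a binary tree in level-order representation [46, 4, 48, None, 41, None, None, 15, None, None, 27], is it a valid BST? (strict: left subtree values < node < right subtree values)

Level-order array: [46, 4, 48, None, 41, None, None, 15, None, None, 27]
Validate using subtree bounds (lo, hi): at each node, require lo < value < hi,
then recurse left with hi=value and right with lo=value.
Preorder trace (stopping at first violation):
  at node 46 with bounds (-inf, +inf): OK
  at node 4 with bounds (-inf, 46): OK
  at node 41 with bounds (4, 46): OK
  at node 15 with bounds (4, 41): OK
  at node 27 with bounds (15, 41): OK
  at node 48 with bounds (46, +inf): OK
No violation found at any node.
Result: Valid BST


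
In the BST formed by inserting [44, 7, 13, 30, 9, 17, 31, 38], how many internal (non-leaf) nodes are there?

Tree built from: [44, 7, 13, 30, 9, 17, 31, 38]
Tree (level-order array): [44, 7, None, None, 13, 9, 30, None, None, 17, 31, None, None, None, 38]
Rule: An internal node has at least one child.
Per-node child counts:
  node 44: 1 child(ren)
  node 7: 1 child(ren)
  node 13: 2 child(ren)
  node 9: 0 child(ren)
  node 30: 2 child(ren)
  node 17: 0 child(ren)
  node 31: 1 child(ren)
  node 38: 0 child(ren)
Matching nodes: [44, 7, 13, 30, 31]
Count of internal (non-leaf) nodes: 5


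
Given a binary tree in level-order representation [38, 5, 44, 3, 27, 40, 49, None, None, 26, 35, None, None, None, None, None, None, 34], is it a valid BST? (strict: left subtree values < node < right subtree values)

Level-order array: [38, 5, 44, 3, 27, 40, 49, None, None, 26, 35, None, None, None, None, None, None, 34]
Validate using subtree bounds (lo, hi): at each node, require lo < value < hi,
then recurse left with hi=value and right with lo=value.
Preorder trace (stopping at first violation):
  at node 38 with bounds (-inf, +inf): OK
  at node 5 with bounds (-inf, 38): OK
  at node 3 with bounds (-inf, 5): OK
  at node 27 with bounds (5, 38): OK
  at node 26 with bounds (5, 27): OK
  at node 35 with bounds (27, 38): OK
  at node 34 with bounds (27, 35): OK
  at node 44 with bounds (38, +inf): OK
  at node 40 with bounds (38, 44): OK
  at node 49 with bounds (44, +inf): OK
No violation found at any node.
Result: Valid BST
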